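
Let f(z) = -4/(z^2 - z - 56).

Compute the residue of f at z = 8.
Write f(z) = P(z)/Q(z) with P(z) = -4 and Q(z) = z^2 - z - 56.
The denominator factors as Q(z) = (z - 8)*(z + 7), so z = 8 is a simple zero of Q and P is analytic there; z = 8 is therefore a simple pole and
  Res(f, z₀) = P(z₀)/Q'(z₀).

Q'(z) = 2*z - 1, so Q'(8) = 15.
P(8) = -4.

Res(f, 8) = (-4)/(15) = -4/15

Final answer: -4/15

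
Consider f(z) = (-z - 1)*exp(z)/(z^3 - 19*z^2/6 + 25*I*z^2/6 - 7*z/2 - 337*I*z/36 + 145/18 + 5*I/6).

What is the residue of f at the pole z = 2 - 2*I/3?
Write f(z) = P(z)/Q(z) with P(z) = (-z - 1)*exp(z) and Q(z) = z^3 - 19*z^2/6 + 25*I*z^2/6 - 7*z/2 - 337*I*z/36 + 145/18 + 5*I/6.
The denominator factors as Q(z) = (z + 1/3 + 3*I/2)*(z - 2 + 2*I/3)*(z - 3/2 + 2*I), so z = 2 - 2*I/3 is a simple zero of Q and P is analytic there; z = 2 - 2*I/3 is therefore a simple pole and
  Res(f, z₀) = P(z₀)/Q'(z₀).

Q'(z) = 3*z^2 - 19*z/3 + 25*I*z/3 - 7/2 - 337*I/36, so Q'(2 - 2*I/3) = 1/18 + 127*I/36.
P(2 - 2*I/3) = (-3 + 2*I/3)*exp(2 - 2*I/3).

Res(f, 2 - 2*I/3) = ((-3 + 2*I/3)*exp(2 - 2*I/3))/(1/18 + 127*I/36) = (2832/16133 + 13764*I/16133)*exp(2 - 2*I/3)

Final answer: (2832/16133 + 13764*I/16133)*exp(2 - 2*I/3)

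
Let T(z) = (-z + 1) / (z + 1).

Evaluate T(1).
Substitute z = 1:
  numerator:   -(1) + 1 = 0
  denominator: (1) + 1 = 2
T(1) = (0)/(2) = 0

Final answer: 0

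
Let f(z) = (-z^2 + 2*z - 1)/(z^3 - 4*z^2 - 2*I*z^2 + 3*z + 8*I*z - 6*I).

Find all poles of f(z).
The singularities of f are the zeros of the denominator. Factoring,
  z^3 - 4*z^2 - 2*I*z^2 + 3*z + 8*I*z - 6*I = (z - 1)*(z - 3)*(z - 2*I)
so the candidates are z = 1, z = 3, z = 2*I.

Check the numerator P(z) = -z^2 + 2*z - 1 at each one:
  P(1) = 0, so the factor (z - 1) cancels and z = 1 is only a removable singularity, not a pole.
  P(3) = -4 ≠ 0, so z = 3 is a (simple) pole.
  P(2*I) = 3 + 4*I ≠ 0, so z = 2*I is a (simple) pole.

Poles of f: {2*I, 3}

Final answer: {2*I, 3}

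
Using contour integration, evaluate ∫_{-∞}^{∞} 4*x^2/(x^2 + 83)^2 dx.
Let f(z) = 4*z^2/(z^2 + 83)^2. The denominator has no real zeros and deg Q - deg P = 2 ≥ 2, so the integral of f over the upper semicircle |z| = R tends to 0 as R → ∞. Closing the contour in the upper half-plane,
  ∫_{-∞}^{∞} f(x) dx = 2πi · Σ Res(f, z_k)  over the poles with Im z_k > 0.

Zeros of the denominator: z^2 + 83 = 0 gives z = ±sqrt(83)*I.
Upper half-plane: z = sqrt(83)*I (a pole of order 2).

Write f(z) = g(z)/(z - sqrt(83)*I)^2 with g(z) = 4*z^2/(z + sqrt(83)*I)^2. For a double pole, Res(f, z₀) = g'(z₀):
  g'(z) = 8*sqrt(83)*I*z/(z + sqrt(83)*I)^3
  Res(f, sqrt(83)*I) = g'(sqrt(83)*I) = -sqrt(83)*I/83

∫_{-∞}^{∞} f(x) dx = 2πi · (-sqrt(83)*I/83) = 2*sqrt(83)*pi/83

Final answer: 2*sqrt(83)*pi/83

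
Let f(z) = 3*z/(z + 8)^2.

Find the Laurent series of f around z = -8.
Put w = z - (-8), i.e. z = w - 8. The denominator is w^2, so it suffices to rewrite the numerator in powers of w.

P(z) = 3*z
P(w - 8) = -24 + 3*w

Dividing each term by w^2:
  f = -24/w^2 + 3/w

Substituting back w = z + 8:
  f(z) = -24/(z + 8)^2 + 3/(z + 8)

The series is finite because the numerator is a polynomial; the negative powers form the principal part, and the coefficient of 1/(z + 8) gives Res(f, -8) = 3.

Final answer: -24/(z + 8)^2 + 3/(z + 8)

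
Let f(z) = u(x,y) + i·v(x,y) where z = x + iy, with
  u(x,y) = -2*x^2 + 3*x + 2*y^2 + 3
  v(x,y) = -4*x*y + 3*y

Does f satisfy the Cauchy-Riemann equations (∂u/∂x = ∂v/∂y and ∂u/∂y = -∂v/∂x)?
∂u/∂x = 3 - 4*x
∂v/∂y = 3 - 4*x
∂u/∂y = 4*y
∂v/∂x = -4*y
∂u/∂x = ∂v/∂y and ∂u/∂y = -∂v/∂x hold identically; f is analytic.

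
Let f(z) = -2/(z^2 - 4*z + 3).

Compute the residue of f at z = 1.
Write f(z) = P(z)/Q(z) with P(z) = -2 and Q(z) = z^2 - 4*z + 3.
The denominator factors as Q(z) = (z - 3)*(z - 1), so z = 1 is a simple zero of Q and P is analytic there; z = 1 is therefore a simple pole and
  Res(f, z₀) = P(z₀)/Q'(z₀).

Q'(z) = 2*z - 4, so Q'(1) = -2.
P(1) = -2.

Res(f, 1) = (-2)/(-2) = 1

Final answer: 1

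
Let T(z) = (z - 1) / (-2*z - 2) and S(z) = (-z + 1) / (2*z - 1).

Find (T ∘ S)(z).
(3*z - 2)/(2*z)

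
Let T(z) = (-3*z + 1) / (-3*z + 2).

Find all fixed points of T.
T(z) = z means -3*z + 1 = z*(-3*z + 2), i.e.
  -3*z^2 + 5*z - 1 = 0.
Discriminant: (5)^2 - 4*(-3)*(-1) = 13, so the roots are real.
  z = (-5 ± sqrt(13))/(2*(-3))
Fixed points: {5/6 - sqrt(13)/6, sqrt(13)/6 + 5/6}

Final answer: {5/6 - sqrt(13)/6, sqrt(13)/6 + 5/6}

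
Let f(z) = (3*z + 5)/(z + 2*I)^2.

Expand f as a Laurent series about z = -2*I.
Put w = z - (-2*I), i.e. z = w - 2*I. The denominator is w^2, so it suffices to rewrite the numerator in powers of w.

P(z) = 3*z + 5
P(w - 2*I) = 5 - 6*I + 3*w

Dividing each term by w^2:
  f = (5 - 6*I)/w^2 + 3/w

Substituting back w = z + 2*I:
  f(z) = (5 - 6*I)/(z + 2*I)^2 + 3/(z + 2*I)

The series is finite because the numerator is a polynomial; the negative powers form the principal part, and the coefficient of 1/(z + 2*I) gives Res(f, -2*I) = 3.

Final answer: (5 - 6*I)/(z + 2*I)^2 + 3/(z + 2*I)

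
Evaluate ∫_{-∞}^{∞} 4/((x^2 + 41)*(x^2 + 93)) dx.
Let f(z) = 4/((z^2 + 41)*(z^2 + 93)). The denominator has no real zeros and deg Q - deg P = 4 ≥ 2, so the integral of f over the upper semicircle |z| = R tends to 0 as R → ∞. Closing the contour in the upper half-plane,
  ∫_{-∞}^{∞} f(x) dx = 2πi · Σ Res(f, z_k)  over the poles with Im z_k > 0.

Zeros of the denominator: z^2 + 93 = 0 gives z = ±sqrt(93)*I; z^2 + 41 = 0 gives z = ±sqrt(41)*I.
Upper half-plane: z = sqrt(41)*I, z = sqrt(93)*I (simple).

Each pole is a simple zero of Q(z) = z^4 + 134*z^2 + 3813, so Res(f, z₀) = P(z₀)/Q'(z₀) with P(z) = 4, Q'(z) = 4*z^3 + 268*z:
  Res(f, sqrt(41)*I) = (4)/(104*sqrt(41)*I) = -sqrt(41)*I/1066
  Res(f, sqrt(93)*I) = (4)/(-104*sqrt(93)*I) = sqrt(93)*I/2418

Sum of residues: I*(-sqrt(41)/1066 + sqrt(93)/2418)
∫_{-∞}^{∞} f(x) dx = 2πi · (I*(-sqrt(41)/1066 + sqrt(93)/2418)) = pi*(-41*sqrt(93) + 93*sqrt(41))/49569

Final answer: pi*(-41*sqrt(93) + 93*sqrt(41))/49569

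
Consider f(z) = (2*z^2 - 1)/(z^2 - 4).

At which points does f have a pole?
{-2, 2}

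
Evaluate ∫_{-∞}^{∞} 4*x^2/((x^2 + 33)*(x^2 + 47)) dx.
Let f(z) = 4*z^2/((z^2 + 33)*(z^2 + 47)). The denominator has no real zeros and deg Q - deg P = 2 ≥ 2, so the integral of f over the upper semicircle |z| = R tends to 0 as R → ∞. Closing the contour in the upper half-plane,
  ∫_{-∞}^{∞} f(x) dx = 2πi · Σ Res(f, z_k)  over the poles with Im z_k > 0.

Zeros of the denominator: z^2 + 47 = 0 gives z = ±sqrt(47)*I; z^2 + 33 = 0 gives z = ±sqrt(33)*I.
Upper half-plane: z = sqrt(33)*I, z = sqrt(47)*I (simple).

Each pole is a simple zero of Q(z) = z^4 + 80*z^2 + 1551, so Res(f, z₀) = P(z₀)/Q'(z₀) with P(z) = 4*z^2, Q'(z) = 4*z^3 + 160*z:
  Res(f, sqrt(33)*I) = (-132)/(28*sqrt(33)*I) = sqrt(33)*I/7
  Res(f, sqrt(47)*I) = (-188)/(-28*sqrt(47)*I) = -sqrt(47)*I/7

Sum of residues: I*(-sqrt(47) + sqrt(33))/7
∫_{-∞}^{∞} f(x) dx = 2πi · (I*(-sqrt(47) + sqrt(33))/7) = 2*pi*(-sqrt(33) + sqrt(47))/7

Final answer: 2*pi*(-sqrt(33) + sqrt(47))/7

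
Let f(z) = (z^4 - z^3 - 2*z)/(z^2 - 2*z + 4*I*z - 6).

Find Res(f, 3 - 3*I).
Write f(z) = P(z)/Q(z) with P(z) = z^4 - z^3 - 2*z and Q(z) = z^2 - 2*z + 4*I*z - 6.
The denominator factors as Q(z) = (z + 1 + I)*(z - 3 + 3*I), so z = 3 - 3*I is a simple zero of Q and P is analytic there; z = 3 - 3*I is therefore a simple pole and
  Res(f, z₀) = P(z₀)/Q'(z₀).

Q'(z) = 2*z - 2 + 4*I, so Q'(3 - 3*I) = 4 - 2*I.
P(3 - 3*I) = -276 + 60*I.

Res(f, 3 - 3*I) = (-276 + 60*I)/(4 - 2*I) = -306/5 - 78*I/5

Final answer: -306/5 - 78*I/5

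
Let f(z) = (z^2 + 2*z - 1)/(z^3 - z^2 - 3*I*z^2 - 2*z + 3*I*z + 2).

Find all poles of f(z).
The singularities of f are the zeros of the denominator. Factoring,
  z^3 - z^2 - 3*I*z^2 - 2*z + 3*I*z + 2 = (z - 1)*(z - 2*I)*(z - I)
so the candidates are z = 1, z = 2*I, z = I.

Check the numerator P(z) = z^2 + 2*z - 1 at each one:
  P(1) = 2 ≠ 0, so z = 1 is a (simple) pole.
  P(2*I) = -5 + 4*I ≠ 0, so z = 2*I is a (simple) pole.
  P(I) = -2 + 2*I ≠ 0, so z = I is a (simple) pole.

Poles of f: {I, 2*I, 1}

Final answer: {I, 2*I, 1}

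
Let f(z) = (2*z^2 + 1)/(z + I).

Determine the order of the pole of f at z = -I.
Factor the denominator:
  z + I = (z + I)

The numerator P(z) = 2*z^2 + 1 has P(-I) = -1 ≠ 0, so no factor of (z + I) cancels.
Near z = -I we can therefore write f(z) = g(z)/(z + I) with g analytic at -I and g(-I) ≠ 0 (g is just the numerator).

Hence z = -I is a pole of order 1.

Final answer: 1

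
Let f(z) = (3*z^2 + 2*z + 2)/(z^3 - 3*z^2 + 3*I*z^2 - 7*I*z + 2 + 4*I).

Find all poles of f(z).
The singularities of f are the zeros of the denominator. Factoring,
  z^3 - 3*z^2 + 3*I*z^2 - 7*I*z + 2 + 4*I = (z - 2 + I)*(z - 1)*(z + 2*I)
so the candidates are z = 2 - I, z = 1, z = -2*I.

Check the numerator P(z) = 3*z^2 + 2*z + 2 at each one:
  P(2 - I) = 15 - 14*I ≠ 0, so z = 2 - I is a (simple) pole.
  P(1) = 7 ≠ 0, so z = 1 is a (simple) pole.
  P(-2*I) = -10 - 4*I ≠ 0, so z = -2*I is a (simple) pole.

Poles of f: {-2*I, 1, 2 - I}

Final answer: {-2*I, 1, 2 - I}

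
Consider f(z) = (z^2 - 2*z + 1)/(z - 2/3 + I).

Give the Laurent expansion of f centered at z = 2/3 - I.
(-8/9 + 2*I/3)/(z - 2/3 + I) - 2/3 - 2*I + (z - 2/3 + I)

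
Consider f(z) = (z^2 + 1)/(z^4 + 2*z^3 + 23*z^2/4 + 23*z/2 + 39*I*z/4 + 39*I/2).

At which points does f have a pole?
The singularities of f are the zeros of the denominator. Factoring,
  z^4 + 2*z^3 + 23*z^2/4 + 23*z/2 + 39*I*z/4 + 39*I/2 = (z - 1 + 3*I/2)*(z + 2)*(z + 1 + 3*I/2)*(z - 3*I)
so the candidates are z = 1 - 3*I/2, z = -2, z = -1 - 3*I/2, z = 3*I.

Check the numerator P(z) = z^2 + 1 at each one:
  P(1 - 3*I/2) = -1/4 - 3*I ≠ 0, so z = 1 - 3*I/2 is a (simple) pole.
  P(-2) = 5 ≠ 0, so z = -2 is a (simple) pole.
  P(-1 - 3*I/2) = -1/4 + 3*I ≠ 0, so z = -1 - 3*I/2 is a (simple) pole.
  P(3*I) = -8 ≠ 0, so z = 3*I is a (simple) pole.

Poles of f: {-2, -1 - 3*I/2, 3*I, 1 - 3*I/2}

Final answer: {-2, -1 - 3*I/2, 3*I, 1 - 3*I/2}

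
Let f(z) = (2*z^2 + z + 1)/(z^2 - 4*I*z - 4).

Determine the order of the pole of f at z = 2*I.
2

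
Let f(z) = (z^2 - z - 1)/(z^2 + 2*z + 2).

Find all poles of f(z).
{-1 - I, -1 + I}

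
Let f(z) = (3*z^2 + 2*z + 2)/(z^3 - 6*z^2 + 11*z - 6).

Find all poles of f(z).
The singularities of f are the zeros of the denominator. Factoring,
  z^3 - 6*z^2 + 11*z - 6 = (z - 2)*(z - 1)*(z - 3)
so the candidates are z = 2, z = 1, z = 3.

Check the numerator P(z) = 3*z^2 + 2*z + 2 at each one:
  P(2) = 18 ≠ 0, so z = 2 is a (simple) pole.
  P(1) = 7 ≠ 0, so z = 1 is a (simple) pole.
  P(3) = 35 ≠ 0, so z = 3 is a (simple) pole.

Poles of f: {1, 2, 3}

Final answer: {1, 2, 3}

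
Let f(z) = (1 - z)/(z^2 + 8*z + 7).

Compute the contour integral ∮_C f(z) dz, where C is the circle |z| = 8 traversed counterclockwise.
-2*I*pi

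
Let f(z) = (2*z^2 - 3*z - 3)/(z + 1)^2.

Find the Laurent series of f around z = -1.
Put w = z - (-1), i.e. z = w - 1. The denominator is w^2, so it suffices to rewrite the numerator in powers of w.

P(z) = 2*z^2 - 3*z - 3
P(w - 1) = 2 - 7*w + 2*w^2

Dividing each term by w^2:
  f = 2/w^2 - 7/w + 2

Substituting back w = z + 1:
  f(z) = 2/(z + 1)^2 - 7/(z + 1) + 2

The series is finite because the numerator is a polynomial; the negative powers form the principal part, and the coefficient of 1/(z + 1) gives Res(f, -1) = -7.

Final answer: 2/(z + 1)^2 - 7/(z + 1) + 2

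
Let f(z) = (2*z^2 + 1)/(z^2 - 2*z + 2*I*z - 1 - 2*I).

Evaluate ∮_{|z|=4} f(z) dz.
By the residue theorem, ∮_C f(z) dz = 2πi · (sum of the residues of f at the poles inside |z| = 4).

The denominator factors as (z - 2 + I)*(z + I), so the singularities of f are simple poles at z = 2 - I, z = -I.
  |2 - I|² = 5 < 16 = 4², so this pole is inside the contour.
  |-I|² = 1 < 16 = 4², so this pole is inside the contour.

With P(z) = 2*z^2 + 1 and Q(z) = z^2 - 2*z + 2*I*z - 1 - 2*I, each pole is simple, so Res(f, z₀) = P(z₀)/Q'(z₀) with Q'(z) = 2*z - 2 + 2*I.
  Res(f, 2 - I) = P(2 - I)/Q'(2 - I) = (7 - 8*I)/(2) = 7/2 - 4*I
  Res(f, -I) = P(-I)/Q'(-I) = (-1)/(-2) = 1/2

Sum of residues inside C: 4 - 4*I
∮_C f(z) dz = 2πi · (4 - 4*I) = pi*(8 + 8*I)

Final answer: pi*(8 + 8*I)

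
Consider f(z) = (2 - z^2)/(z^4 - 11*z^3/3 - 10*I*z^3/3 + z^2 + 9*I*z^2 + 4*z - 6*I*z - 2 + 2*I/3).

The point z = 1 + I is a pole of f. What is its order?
3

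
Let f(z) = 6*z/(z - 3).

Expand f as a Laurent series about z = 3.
18/(z - 3) + 6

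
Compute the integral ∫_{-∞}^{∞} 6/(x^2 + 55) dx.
Let f(z) = 6/(z^2 + 55). The denominator has no real zeros and deg Q - deg P = 2 ≥ 2, so the integral of f over the upper semicircle |z| = R tends to 0 as R → ∞. Closing the contour in the upper half-plane,
  ∫_{-∞}^{∞} f(x) dx = 2πi · Σ Res(f, z_k)  over the poles with Im z_k > 0.

Zeros of the denominator: z^2 + 55 = 0 gives z = ±sqrt(55)*I.
Upper half-plane: z = sqrt(55)*I (simple).

Each pole is a simple zero of Q(z) = z^2 + 55, so Res(f, z₀) = P(z₀)/Q'(z₀) with P(z) = 6, Q'(z) = 2*z:
  Res(f, sqrt(55)*I) = (6)/(2*sqrt(55)*I) = -3*sqrt(55)*I/55

∫_{-∞}^{∞} f(x) dx = 2πi · (-3*sqrt(55)*I/55) = 6*sqrt(55)*pi/55

Final answer: 6*sqrt(55)*pi/55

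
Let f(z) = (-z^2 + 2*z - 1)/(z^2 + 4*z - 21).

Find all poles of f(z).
The singularities of f are the zeros of the denominator. Factoring,
  z^2 + 4*z - 21 = (z + 7)*(z - 3)
so the candidates are z = -7, z = 3.

Check the numerator P(z) = -z^2 + 2*z - 1 at each one:
  P(-7) = -64 ≠ 0, so z = -7 is a (simple) pole.
  P(3) = -4 ≠ 0, so z = 3 is a (simple) pole.

Poles of f: {-7, 3}

Final answer: {-7, 3}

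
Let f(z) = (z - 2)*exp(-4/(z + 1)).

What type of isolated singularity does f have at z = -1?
Let u = z + 1. Then
  e^(-4/u) = Σ_{k≥0} (-4)^k/(k!·u^k) = 1 - 4/u + 8/u^2 - 32/(3*u^3) + ...
which has infinitely many negative powers of u, so exp(-4/(z + 1)) has an essential singularity at z = -1.
The extra factor z - 2 is a nonzero polynomial; if the product had at most a pole at z = -1, dividing by that polynomial would leave exp(-4/(z + 1)) with at most a pole too — contradiction. (Equivalently, the product's Laurent series still has infinitely many negative powers.)
So the singularity is essential.

Final answer: essential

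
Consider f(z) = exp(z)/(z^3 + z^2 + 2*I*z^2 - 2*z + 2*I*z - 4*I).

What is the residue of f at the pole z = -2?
Write f(z) = P(z)/Q(z) with P(z) = exp(z) and Q(z) = z^3 + z^2 + 2*I*z^2 - 2*z + 2*I*z - 4*I.
The denominator factors as Q(z) = (z + 2)*(z + 2*I)*(z - 1), so z = -2 is a simple zero of Q and P is analytic there; z = -2 is therefore a simple pole and
  Res(f, z₀) = P(z₀)/Q'(z₀).

Q'(z) = 3*z^2 + 2*z + 4*I*z - 2 + 2*I, so Q'(-2) = 6 - 6*I.
P(-2) = exp(-2).

Res(f, -2) = (exp(-2))/(6 - 6*I) = (1/12 + I/12)*exp(-2)

Final answer: (1/12 + I/12)*exp(-2)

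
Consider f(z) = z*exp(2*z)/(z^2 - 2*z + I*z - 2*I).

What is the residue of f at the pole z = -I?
Write f(z) = P(z)/Q(z) with P(z) = z*exp(2*z) and Q(z) = z^2 - 2*z + I*z - 2*I.
The denominator factors as Q(z) = (z + I)*(z - 2), so z = -I is a simple zero of Q and P is analytic there; z = -I is therefore a simple pole and
  Res(f, z₀) = P(z₀)/Q'(z₀).

Q'(z) = 2*z - 2 + I, so Q'(-I) = -2 - I.
P(-I) = -I*exp(-2*I).

Res(f, -I) = (-I*exp(-2*I))/(-2 - I) = (1/5 + 2*I/5)*exp(-2*I)

Final answer: (1/5 + 2*I/5)*exp(-2*I)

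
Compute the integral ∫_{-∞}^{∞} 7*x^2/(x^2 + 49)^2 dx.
Let f(z) = 7*z^2/(z^2 + 49)^2. The denominator has no real zeros and deg Q - deg P = 2 ≥ 2, so the integral of f over the upper semicircle |z| = R tends to 0 as R → ∞. Closing the contour in the upper half-plane,
  ∫_{-∞}^{∞} f(x) dx = 2πi · Σ Res(f, z_k)  over the poles with Im z_k > 0.

Zeros of the denominator: z^2 + 49 = 0 gives z = ±7*I.
Upper half-plane: z = 7*I (a pole of order 2).

Write f(z) = g(z)/(z - 7*I)^2 with g(z) = 7*z^2/(z + 7*I)^2. For a double pole, Res(f, z₀) = g'(z₀):
  g'(z) = 98*I*z/(z + 7*I)^3
  Res(f, 7*I) = g'(7*I) = -I/4

∫_{-∞}^{∞} f(x) dx = 2πi · (-I/4) = pi/2

Final answer: pi/2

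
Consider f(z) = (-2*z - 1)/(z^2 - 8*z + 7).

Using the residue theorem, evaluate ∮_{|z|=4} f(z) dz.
By the residue theorem, ∮_C f(z) dz = 2πi · (sum of the residues of f at the poles inside |z| = 4).

The denominator factors as (z - 7)*(z - 1), so the singularities of f are simple poles at z = 7, z = 1.
  |7|² = 49 > 16 = 4², so this pole is outside the contour.
  |1|² = 1 < 16 = 4², so this pole is inside the contour.

With P(z) = -2*z - 1 and Q(z) = z^2 - 8*z + 7, each pole is simple, so Res(f, z₀) = P(z₀)/Q'(z₀) with Q'(z) = 2*z - 8.
  Res(f, 1) = P(1)/Q'(1) = (-3)/(-6) = 1/2

∮_C f(z) dz = 2πi · (1/2) = I*pi

Final answer: I*pi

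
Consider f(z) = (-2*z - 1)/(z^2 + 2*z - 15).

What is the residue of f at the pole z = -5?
Write f(z) = P(z)/Q(z) with P(z) = -2*z - 1 and Q(z) = z^2 + 2*z - 15.
The denominator factors as Q(z) = (z + 5)*(z - 3), so z = -5 is a simple zero of Q and P is analytic there; z = -5 is therefore a simple pole and
  Res(f, z₀) = P(z₀)/Q'(z₀).

Q'(z) = 2*z + 2, so Q'(-5) = -8.
P(-5) = 9.

Res(f, -5) = (9)/(-8) = -9/8

Final answer: -9/8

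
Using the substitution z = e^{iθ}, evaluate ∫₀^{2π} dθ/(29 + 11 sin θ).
Call the integral J. The integrand is 2π-periodic and we integrate over a full period, so shifting θ does not change the value (θ → θ + π/2 turns sin θ into cos θ). Hence
  J = ∫₀^{2π} dθ/(29 + 11 cos θ).
Put z = e^{iθ}: then cos θ = (z + 1/z)/2, dθ = dz/(iz), and z runs once counterclockwise around |z| = 1:
  J = ∮_{|z|=1} 1/(29 + 11*(z + 1/z)/2) · dz/(iz) = (2/i) ∮_{|z|=1} dz/(11*z^2 + 58*z + 11).
The roots of 11*z^2 + 58*z + 11 are z = (-29 ± sqrt(29^2 - 11^2))/11, with sqrt(720) = 12*sqrt(5); their product is 1, so only z₊ = -29/11 + 12*sqrt(5)/11 lies inside the unit circle (z₋ = -29/11 - 12*sqrt(5)/11 lies outside).
z₊ is a simple zero of q(z) = 11*z^2 + 58*z + 11, so Res(1/q, z₊) = 1/q'(z₊) with q'(z) = 22*z + 58; and q'(z₊) = 11*(z₊ - z₋) = 24*sqrt(5).
Therefore J = (2/i) · 2πi · 1/(24*sqrt(5)) = 2*pi/(12*sqrt(5)) = sqrt(5)*pi/30

Final answer: sqrt(5)*pi/30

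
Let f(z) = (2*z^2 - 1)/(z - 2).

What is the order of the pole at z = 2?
Factor the denominator:
  z - 2 = (z - 2)

The numerator P(z) = 2*z^2 - 1 has P(2) = 7 ≠ 0, so no factor of (z - 2) cancels.
Near z = 2 we can therefore write f(z) = g(z)/(z - 2) with g analytic at 2 and g(2) ≠ 0 (g is just the numerator).

Hence z = 2 is a pole of order 1.

Final answer: 1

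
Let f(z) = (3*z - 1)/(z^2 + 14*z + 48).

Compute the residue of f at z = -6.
Write f(z) = P(z)/Q(z) with P(z) = 3*z - 1 and Q(z) = z^2 + 14*z + 48.
The denominator factors as Q(z) = (z + 8)*(z + 6), so z = -6 is a simple zero of Q and P is analytic there; z = -6 is therefore a simple pole and
  Res(f, z₀) = P(z₀)/Q'(z₀).

Q'(z) = 2*z + 14, so Q'(-6) = 2.
P(-6) = -19.

Res(f, -6) = (-19)/(2) = -19/2

Final answer: -19/2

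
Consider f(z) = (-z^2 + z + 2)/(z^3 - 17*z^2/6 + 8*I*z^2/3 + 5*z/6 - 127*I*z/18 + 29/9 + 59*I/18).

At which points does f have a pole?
The singularities of f are the zeros of the denominator. Factoring,
  z^3 - 17*z^2/6 + 8*I*z^2/3 + 5*z/6 - 127*I*z/18 + 29/9 + 59*I/18 = (z - 1/2 + I)*(z - 2 - I/3)*(z - 1/3 + 2*I)
so the candidates are z = 1/2 - I, z = 2 + I/3, z = 1/3 - 2*I.

Check the numerator P(z) = -z^2 + z + 2 at each one:
  P(1/2 - I) = 13/4 ≠ 0, so z = 1/2 - I is a (simple) pole.
  P(2 + I/3) = 1/9 - I ≠ 0, so z = 2 + I/3 is a (simple) pole.
  P(1/3 - 2*I) = 56/9 - 2*I/3 ≠ 0, so z = 1/3 - 2*I is a (simple) pole.

Poles of f: {1/3 - 2*I, 1/2 - I, 2 + I/3}

Final answer: {1/3 - 2*I, 1/2 - I, 2 + I/3}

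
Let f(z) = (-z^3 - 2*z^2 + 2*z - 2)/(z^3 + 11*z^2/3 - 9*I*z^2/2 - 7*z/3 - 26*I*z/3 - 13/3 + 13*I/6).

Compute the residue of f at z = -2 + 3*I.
Write f(z) = P(z)/Q(z) with P(z) = -z^3 - 2*z^2 + 2*z - 2 and Q(z) = z^3 + 11*z^2/3 - 9*I*z^2/2 - 7*z/3 - 26*I*z/3 - 13/3 + 13*I/6.
The denominator factors as Q(z) = (z + 2 - 3*I)*(z - 1/3 - I/2)*(z + 2 - I), so z = -2 + 3*I is a simple zero of Q and P is analytic there; z = -2 + 3*I is therefore a simple pole and
  Res(f, z₀) = P(z₀)/Q'(z₀).

Q'(z) = 3*z^2 + 22*z/3 - 9*I*z - 7/3 - 26*I/3, so Q'(-2 + 3*I) = -5 - 14*I/3.
P(-2 + 3*I) = -42 + 21*I.

Res(f, -2 + 3*I) = (-42 + 21*I)/(-5 - 14*I/3) = 1008/421 - 2709*I/421

Final answer: 1008/421 - 2709*I/421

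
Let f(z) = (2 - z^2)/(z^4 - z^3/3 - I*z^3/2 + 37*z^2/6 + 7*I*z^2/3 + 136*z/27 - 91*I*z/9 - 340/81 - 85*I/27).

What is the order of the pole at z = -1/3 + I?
Factor the denominator:
  z^4 - z^3/3 - I*z^3/2 + 37*z^2/6 + 7*I*z^2/3 + 136*z/27 - 91*I*z/9 - 340/81 - 85*I/27 = (z + 1/3 - I)^2*(z - 2/3 + 3*I)*(z - 1/3 - 3*I/2)

The numerator P(z) = 2 - z^2 has P(-1/3 + I) = 26/9 + 2*I/3 ≠ 0, so no factor of (z + 1/3 - I) cancels.
Near z = -1/3 + I we can therefore write f(z) = g(z)/(z + 1/3 - I)^2 with g analytic at -1/3 + I and g(-1/3 + I) ≠ 0 (g is the numerator divided by the remaining denominator factors).

Hence z = -1/3 + I is a pole of order 2.

Final answer: 2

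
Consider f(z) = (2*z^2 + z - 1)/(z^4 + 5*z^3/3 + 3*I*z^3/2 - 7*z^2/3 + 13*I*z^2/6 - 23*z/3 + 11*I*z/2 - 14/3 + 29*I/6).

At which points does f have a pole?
The singularities of f are the zeros of the denominator. Factoring,
  z^4 + 5*z^3/3 + 3*I*z^3/2 - 7*z^2/3 + 13*I*z^2/6 - 23*z/3 + 11*I*z/2 - 14/3 + 29*I/6 = (z + 2/3 - I)*(z + 1)*(z + 2 + 3*I/2)*(z - 2 + I)
so the candidates are z = -2/3 + I, z = -1, z = -2 - 3*I/2, z = 2 - I.

Check the numerator P(z) = 2*z^2 + z - 1 at each one:
  P(-2/3 + I) = -25/9 - 5*I/3 ≠ 0, so z = -2/3 + I is a (simple) pole.
  P(-1) = 0, so the factor (z + 1) cancels and z = -1 is only a removable singularity, not a pole.
  P(-2 - 3*I/2) = 1/2 + 21*I/2 ≠ 0, so z = -2 - 3*I/2 is a (simple) pole.
  P(2 - I) = 7 - 9*I ≠ 0, so z = 2 - I is a (simple) pole.

Poles of f: {-2 - 3*I/2, -2/3 + I, 2 - I}

Final answer: {-2 - 3*I/2, -2/3 + I, 2 - I}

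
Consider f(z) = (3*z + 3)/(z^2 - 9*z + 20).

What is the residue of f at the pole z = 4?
Write f(z) = P(z)/Q(z) with P(z) = 3*z + 3 and Q(z) = z^2 - 9*z + 20.
The denominator factors as Q(z) = (z - 4)*(z - 5), so z = 4 is a simple zero of Q and P is analytic there; z = 4 is therefore a simple pole and
  Res(f, z₀) = P(z₀)/Q'(z₀).

Q'(z) = 2*z - 9, so Q'(4) = -1.
P(4) = 15.

Res(f, 4) = (15)/(-1) = -15

Final answer: -15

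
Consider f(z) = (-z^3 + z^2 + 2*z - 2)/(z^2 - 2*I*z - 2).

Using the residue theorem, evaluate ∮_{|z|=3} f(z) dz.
By the residue theorem, ∮_C f(z) dz = 2πi · (sum of the residues of f at the poles inside |z| = 3).

The denominator factors as (z - 1 - I)*(z + 1 - I), so the singularities of f are simple poles at z = 1 + I, z = -1 + I.
  |1 + I|² = 2 < 9 = 3², so this pole is inside the contour.
  |-1 + I|² = 2 < 9 = 3², so this pole is inside the contour.

With P(z) = -z^3 + z^2 + 2*z - 2 and Q(z) = z^2 - 2*I*z - 2, each pole is simple, so Res(f, z₀) = P(z₀)/Q'(z₀) with Q'(z) = 2*z - 2*I.
  Res(f, 1 + I) = P(1 + I)/Q'(1 + I) = (2 + 2*I)/(2) = 1 + I
  Res(f, -1 + I) = P(-1 + I)/Q'(-1 + I) = (-6 - 2*I)/(-2) = 3 + I

Sum of residues inside C: 4 + 2*I
∮_C f(z) dz = 2πi · (4 + 2*I) = pi*(-4 + 8*I)

Final answer: pi*(-4 + 8*I)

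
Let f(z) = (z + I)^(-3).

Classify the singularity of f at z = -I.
Write f(z) = g(z)/(z + I)^3 with g(z) = 1.
g is entire and g(-I) = 1 ≠ 0, so no factor of (z + I) cancels: the Laurent expansion of f about z = -I starts at the power -3, i.e. lim_{z→z₀} (z - z₀)^3 f(z) = 1 is finite and nonzero.
So z = -I is a pole of order 3.

Final answer: pole of order 3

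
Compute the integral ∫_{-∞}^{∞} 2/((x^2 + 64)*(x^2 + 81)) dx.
Let f(z) = 2/((z^2 + 64)*(z^2 + 81)). The denominator has no real zeros and deg Q - deg P = 4 ≥ 2, so the integral of f over the upper semicircle |z| = R tends to 0 as R → ∞. Closing the contour in the upper half-plane,
  ∫_{-∞}^{∞} f(x) dx = 2πi · Σ Res(f, z_k)  over the poles with Im z_k > 0.

Zeros of the denominator: z^2 + 81 = 0 gives z = ±9*I; z^2 + 64 = 0 gives z = ±8*I.
Upper half-plane: z = 8*I, z = 9*I (simple).

Each pole is a simple zero of Q(z) = z^4 + 145*z^2 + 5184, so Res(f, z₀) = P(z₀)/Q'(z₀) with P(z) = 2, Q'(z) = 4*z^3 + 290*z:
  Res(f, 8*I) = (2)/(272*I) = -I/136
  Res(f, 9*I) = (2)/(-306*I) = I/153

Sum of residues: -I/1224
∫_{-∞}^{∞} f(x) dx = 2πi · (-I/1224) = pi/612

Final answer: pi/612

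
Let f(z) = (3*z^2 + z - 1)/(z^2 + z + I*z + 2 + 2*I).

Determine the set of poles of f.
The singularities of f are the zeros of the denominator. Factoring,
  z^2 + z + I*z + 2 + 2*I = (z + 2*I)*(z + 1 - I)
so the candidates are z = -2*I, z = -1 + I.

Check the numerator P(z) = 3*z^2 + z - 1 at each one:
  P(-2*I) = -13 - 2*I ≠ 0, so z = -2*I is a (simple) pole.
  P(-1 + I) = -2 - 5*I ≠ 0, so z = -1 + I is a (simple) pole.

Poles of f: {-1 + I, -2*I}

Final answer: {-1 + I, -2*I}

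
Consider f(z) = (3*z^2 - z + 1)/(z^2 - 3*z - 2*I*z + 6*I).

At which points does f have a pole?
The singularities of f are the zeros of the denominator. Factoring,
  z^2 - 3*z - 2*I*z + 6*I = (z - 2*I)*(z - 3)
so the candidates are z = 2*I, z = 3.

Check the numerator P(z) = 3*z^2 - z + 1 at each one:
  P(2*I) = -11 - 2*I ≠ 0, so z = 2*I is a (simple) pole.
  P(3) = 25 ≠ 0, so z = 3 is a (simple) pole.

Poles of f: {2*I, 3}

Final answer: {2*I, 3}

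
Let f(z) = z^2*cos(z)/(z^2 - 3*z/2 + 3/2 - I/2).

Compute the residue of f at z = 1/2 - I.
(19/34 - 4*I/17)*cos(1/2 - I)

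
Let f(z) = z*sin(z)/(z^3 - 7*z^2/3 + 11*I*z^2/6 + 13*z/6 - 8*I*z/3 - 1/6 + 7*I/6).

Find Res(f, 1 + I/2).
Write f(z) = P(z)/Q(z) with P(z) = z*sin(z) and Q(z) = z^3 - 7*z^2/3 + 11*I*z^2/6 + 13*z/6 - 8*I*z/3 - 1/6 + 7*I/6.
The denominator factors as Q(z) = (z - 1 - I/2)*(z - 1 + 2*I)*(z - 1/3 + I/3), so z = 1 + I/2 is a simple zero of Q and P is analytic there; z = 1 + I/2 is therefore a simple pole and
  Res(f, z₀) = P(z₀)/Q'(z₀).

Q'(z) = 3*z^2 - 14*z/3 + 11*I*z/3 + 13/6 - 8*I/3, so Q'(1 + I/2) = -25/12 + 5*I/3.
P(1 + I/2) = (1 + I/2)*sin(1 + I/2).

Res(f, 1 + I/2) = ((1 + I/2)*sin(1 + I/2))/(-25/12 + 5*I/3) = (-36/205 - 78*I/205)*sin(1 + I/2)

Final answer: (-36/205 - 78*I/205)*sin(1 + I/2)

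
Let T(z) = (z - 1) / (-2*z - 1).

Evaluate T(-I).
Substitute z = -I:
  numerator:   (-I) - 1 = -1 - I
  denominator: -2*(-I) - 1 = -1 + 2*I
T(-I) = (-1 - I)/(-1 + 2*I); multiplying numerator and denominator by the conjugate -1 - 2*I gives (-1 + 3*I)/5 = -1/5 + 3*I/5

Final answer: -1/5 + 3*I/5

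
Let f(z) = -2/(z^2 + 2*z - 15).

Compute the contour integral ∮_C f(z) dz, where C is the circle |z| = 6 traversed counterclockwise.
By the residue theorem, ∮_C f(z) dz = 2πi · (sum of the residues of f at the poles inside |z| = 6).

The denominator factors as (z - 3)*(z + 5), so the singularities of f are simple poles at z = 3, z = -5.
  |3|² = 9 < 36 = 6², so this pole is inside the contour.
  |-5|² = 25 < 36 = 6², so this pole is inside the contour.

With P(z) = -2 and Q(z) = z^2 + 2*z - 15, each pole is simple, so Res(f, z₀) = P(z₀)/Q'(z₀) with Q'(z) = 2*z + 2.
  Res(f, 3) = P(3)/Q'(3) = (-2)/(8) = -1/4
  Res(f, -5) = P(-5)/Q'(-5) = (-2)/(-8) = 1/4

Sum of residues inside C: 0
∮_C f(z) dz = 2πi · (0) = 0

Final answer: 0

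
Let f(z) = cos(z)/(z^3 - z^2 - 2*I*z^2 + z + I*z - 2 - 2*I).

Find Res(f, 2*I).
Write f(z) = P(z)/Q(z) with P(z) = cos(z) and Q(z) = z^3 - z^2 - 2*I*z^2 + z + I*z - 2 - 2*I.
The denominator factors as Q(z) = (z - 2*I)*(z + I)*(z - 1 - I), so z = 2*I is a simple zero of Q and P is analytic there; z = 2*I is therefore a simple pole and
  Res(f, z₀) = P(z₀)/Q'(z₀).

Q'(z) = 3*z^2 - 2*z - 4*I*z + 1 + I, so Q'(2*I) = -3 - 3*I.
P(2*I) = cosh(2).

Res(f, 2*I) = (cosh(2))/(-3 - 3*I) = (-1/6 + I/6)*cosh(2)

Final answer: (-1/6 + I/6)*cosh(2)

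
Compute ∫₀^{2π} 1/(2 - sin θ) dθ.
Call the integral J. The integrand is 2π-periodic and we integrate over a full period, so shifting θ does not change the value (θ → θ + π/2 turns sin θ into cos θ; θ → θ + π flips the sign of the trig term). Hence
  J = ∫₀^{2π} dθ/(2 + cos θ).
Put z = e^{iθ}: then cos θ = (z + 1/z)/2, dθ = dz/(iz), and z runs once counterclockwise around |z| = 1:
  J = ∮_{|z|=1} 1/(2 + (z + 1/z)/2) · dz/(iz) = (2/i) ∮_{|z|=1} dz/(z^2 + 4*z + 1).
The roots of z^2 + 4*z + 1 are z = (-2 ± sqrt(2^2 - 1^2)), with sqrt(3) = sqrt(3); their product is 1, so only z₊ = -2 + sqrt(3) lies inside the unit circle (z₋ = -2 - sqrt(3) lies outside).
z₊ is a simple zero of q(z) = z^2 + 4*z + 1, so Res(1/q, z₊) = 1/q'(z₊) with q'(z) = 2*z + 4; and q'(z₊) = (z₊ - z₋) = 2*sqrt(3).
Therefore J = (2/i) · 2πi · 1/(2*sqrt(3)) = 2*pi/(sqrt(3)) = 2*sqrt(3)*pi/3

Final answer: 2*sqrt(3)*pi/3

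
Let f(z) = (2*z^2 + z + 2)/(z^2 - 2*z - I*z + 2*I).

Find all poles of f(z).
{I, 2}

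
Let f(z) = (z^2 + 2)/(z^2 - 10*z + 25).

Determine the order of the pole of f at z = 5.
2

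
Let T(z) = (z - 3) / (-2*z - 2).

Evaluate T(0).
3/2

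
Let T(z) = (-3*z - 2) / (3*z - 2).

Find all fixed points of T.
T(z) = z means -3*z - 2 = z*(3*z - 2), i.e.
  3*z^2 + z + 2 = 0.
Discriminant: (1)^2 - 4*(3)*(2) = -23, so the roots are complex conjugates.
  z = (-1 ± I*sqrt(23))/(2*(3))
Fixed points: {-1/6 - sqrt(23)*I/6, -1/6 + sqrt(23)*I/6}

Final answer: {-1/6 - sqrt(23)*I/6, -1/6 + sqrt(23)*I/6}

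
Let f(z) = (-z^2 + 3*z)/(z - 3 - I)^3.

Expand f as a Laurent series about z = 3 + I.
Put w = z - (3 + I), i.e. z = w + 3 + I. The denominator is w^3, so it suffices to rewrite the numerator in powers of w.

P(z) = -z^2 + 3*z
P(w + 3 + I) = 1 - 3*I + (-3 - 2*I)*w - w^2

Dividing each term by w^3:
  f = (1 - 3*I)/w^3 + (-3 - 2*I)/w^2 - 1/w

Substituting back w = z - 3 - I:
  f(z) = (1 - 3*I)/(z - 3 - I)^3 + (-3 - 2*I)/(z - 3 - I)^2 - 1/(z - 3 - I)

The series is finite because the numerator is a polynomial; the negative powers form the principal part, and the coefficient of 1/(z - 3 - I) gives Res(f, 3 + I) = -1.

Final answer: (1 - 3*I)/(z - 3 - I)^3 + (-3 - 2*I)/(z - 3 - I)^2 - 1/(z - 3 - I)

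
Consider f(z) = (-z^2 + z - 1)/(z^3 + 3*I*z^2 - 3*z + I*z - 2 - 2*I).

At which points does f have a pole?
{-1, -2*I, 1 - I}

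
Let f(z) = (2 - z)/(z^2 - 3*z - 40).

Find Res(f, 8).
Write f(z) = P(z)/Q(z) with P(z) = 2 - z and Q(z) = z^2 - 3*z - 40.
The denominator factors as Q(z) = (z + 5)*(z - 8), so z = 8 is a simple zero of Q and P is analytic there; z = 8 is therefore a simple pole and
  Res(f, z₀) = P(z₀)/Q'(z₀).

Q'(z) = 2*z - 3, so Q'(8) = 13.
P(8) = -6.

Res(f, 8) = (-6)/(13) = -6/13

Final answer: -6/13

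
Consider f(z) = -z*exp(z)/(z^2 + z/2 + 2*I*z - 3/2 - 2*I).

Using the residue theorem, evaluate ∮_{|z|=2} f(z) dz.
exp(1)*pi*(-16/41 - 20*I/41)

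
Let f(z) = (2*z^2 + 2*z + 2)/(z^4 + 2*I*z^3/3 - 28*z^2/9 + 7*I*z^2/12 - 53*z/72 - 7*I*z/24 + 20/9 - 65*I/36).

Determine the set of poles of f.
The singularities of f are the zeros of the denominator. Factoring,
  z^4 + 2*I*z^3/3 - 28*z^2/9 + 7*I*z^2/12 - 53*z/72 - 7*I*z/24 + 20/9 - 65*I/36 = (z + 3/2 + I/2)*(z + 1 - I/2)*(z - 3/2 + I/3)*(z - 1 + I/3)
so the candidates are z = -3/2 - I/2, z = -1 + I/2, z = 3/2 - I/3, z = 1 - I/3.

Check the numerator P(z) = 2*z^2 + 2*z + 2 at each one:
  P(-3/2 - I/2) = 3 + 2*I ≠ 0, so z = -3/2 - I/2 is a (simple) pole.
  P(-1 + I/2) = 3/2 - I ≠ 0, so z = -1 + I/2 is a (simple) pole.
  P(3/2 - I/3) = 167/18 - 8*I/3 ≠ 0, so z = 3/2 - I/3 is a (simple) pole.
  P(1 - I/3) = 52/9 - 2*I ≠ 0, so z = 1 - I/3 is a (simple) pole.

Poles of f: {-3/2 - I/2, -1 + I/2, 1 - I/3, 3/2 - I/3}

Final answer: {-3/2 - I/2, -1 + I/2, 1 - I/3, 3/2 - I/3}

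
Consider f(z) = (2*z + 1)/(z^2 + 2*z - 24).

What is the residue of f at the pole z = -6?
11/10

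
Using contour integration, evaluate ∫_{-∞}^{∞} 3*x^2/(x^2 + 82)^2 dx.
Let f(z) = 3*z^2/(z^2 + 82)^2. The denominator has no real zeros and deg Q - deg P = 2 ≥ 2, so the integral of f over the upper semicircle |z| = R tends to 0 as R → ∞. Closing the contour in the upper half-plane,
  ∫_{-∞}^{∞} f(x) dx = 2πi · Σ Res(f, z_k)  over the poles with Im z_k > 0.

Zeros of the denominator: z^2 + 82 = 0 gives z = ±sqrt(82)*I.
Upper half-plane: z = sqrt(82)*I (a pole of order 2).

Write f(z) = g(z)/(z - sqrt(82)*I)^2 with g(z) = 3*z^2/(z + sqrt(82)*I)^2. For a double pole, Res(f, z₀) = g'(z₀):
  g'(z) = 6*sqrt(82)*I*z/(z + sqrt(82)*I)^3
  Res(f, sqrt(82)*I) = g'(sqrt(82)*I) = -3*sqrt(82)*I/328

∫_{-∞}^{∞} f(x) dx = 2πi · (-3*sqrt(82)*I/328) = 3*sqrt(82)*pi/164

Final answer: 3*sqrt(82)*pi/164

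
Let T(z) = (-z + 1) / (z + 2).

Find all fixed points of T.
T(z) = z means -z + 1 = z*(z + 2), i.e.
  z^2 + 3*z - 1 = 0.
Discriminant: (3)^2 - 4*(1)*(-1) = 13, so the roots are real.
  z = (-3 ± sqrt(13))/(2*(1))
Fixed points: {-sqrt(13)/2 - 3/2, -3/2 + sqrt(13)/2}

Final answer: {-sqrt(13)/2 - 3/2, -3/2 + sqrt(13)/2}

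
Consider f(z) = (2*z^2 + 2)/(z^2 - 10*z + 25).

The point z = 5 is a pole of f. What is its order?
2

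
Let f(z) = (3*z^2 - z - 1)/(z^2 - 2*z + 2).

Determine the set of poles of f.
The singularities of f are the zeros of the denominator. Factoring,
  z^2 - 2*z + 2 = (z - 1 + I)*(z - 1 - I)
so the candidates are z = 1 - I, z = 1 + I.

Check the numerator P(z) = 3*z^2 - z - 1 at each one:
  P(1 - I) = -2 - 5*I ≠ 0, so z = 1 - I is a (simple) pole.
  P(1 + I) = -2 + 5*I ≠ 0, so z = 1 + I is a (simple) pole.

Poles of f: {1 - I, 1 + I}

Final answer: {1 - I, 1 + I}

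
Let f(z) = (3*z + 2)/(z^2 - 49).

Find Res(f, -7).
19/14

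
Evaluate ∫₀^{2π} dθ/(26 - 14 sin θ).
Call the integral J. The integrand is 2π-periodic and we integrate over a full period, so shifting θ does not change the value (θ → θ + π/2 turns sin θ into cos θ; θ → θ + π flips the sign of the trig term). Hence
  J = ∫₀^{2π} dθ/(26 + 14 cos θ).
Put z = e^{iθ}: then cos θ = (z + 1/z)/2, dθ = dz/(iz), and z runs once counterclockwise around |z| = 1:
  J = ∮_{|z|=1} 1/(26 + 14*(z + 1/z)/2) · dz/(iz) = (2/i) ∮_{|z|=1} dz/(14*z^2 + 52*z + 14).
The roots of 14*z^2 + 52*z + 14 are z = (-26 ± sqrt(26^2 - 14^2))/14, with sqrt(480) = 4*sqrt(30); their product is 1, so only z₊ = -13/7 + 2*sqrt(30)/7 lies inside the unit circle (z₋ = -13/7 - 2*sqrt(30)/7 lies outside).
z₊ is a simple zero of q(z) = 14*z^2 + 52*z + 14, so Res(1/q, z₊) = 1/q'(z₊) with q'(z) = 28*z + 52; and q'(z₊) = 14*(z₊ - z₋) = 8*sqrt(30).
Therefore J = (2/i) · 2πi · 1/(8*sqrt(30)) = 2*pi/(4*sqrt(30)) = sqrt(30)*pi/60

Final answer: sqrt(30)*pi/60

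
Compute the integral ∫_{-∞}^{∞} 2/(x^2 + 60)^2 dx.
sqrt(15)*pi/1800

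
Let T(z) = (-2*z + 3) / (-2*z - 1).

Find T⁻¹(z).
Set w = T(z) = (-2*z + 3) / (-2*z - 1) and solve for z:
  w*(-2*z - 1) = -2*z + 3
  -w + z*(2 - 2*w) - 3 = 0
  z*(2 - 2*w) = w + 3
  z = (-w - 3)/(2*w - 2)
Renaming the variable, T⁻¹(z) = (-z - 3)/(2*z - 2).
(Check: ad - bc = 8 ≠ 0, so T is invertible.)

Final answer: (-z - 3)/(2*z - 2)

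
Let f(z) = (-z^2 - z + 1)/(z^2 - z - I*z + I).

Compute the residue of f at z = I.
-3/2 - I/2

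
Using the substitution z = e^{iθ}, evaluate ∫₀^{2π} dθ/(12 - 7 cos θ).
Call the integral J. The integrand is 2π-periodic and we integrate over a full period, so shifting θ does not change the value (θ → θ + π flips the sign of the trig term). Hence
  J = ∫₀^{2π} dθ/(12 + 7 cos θ).
Put z = e^{iθ}: then cos θ = (z + 1/z)/2, dθ = dz/(iz), and z runs once counterclockwise around |z| = 1:
  J = ∮_{|z|=1} 1/(12 + 7*(z + 1/z)/2) · dz/(iz) = (2/i) ∮_{|z|=1} dz/(7*z^2 + 24*z + 7).
The roots of 7*z^2 + 24*z + 7 are z = (-12 ± sqrt(12^2 - 7^2))/7, with sqrt(95) = sqrt(95); their product is 1, so only z₊ = -12/7 + sqrt(95)/7 lies inside the unit circle (z₋ = -12/7 - sqrt(95)/7 lies outside).
z₊ is a simple zero of q(z) = 7*z^2 + 24*z + 7, so Res(1/q, z₊) = 1/q'(z₊) with q'(z) = 14*z + 24; and q'(z₊) = 7*(z₊ - z₋) = 2*sqrt(95).
Therefore J = (2/i) · 2πi · 1/(2*sqrt(95)) = 2*pi/(sqrt(95)) = 2*sqrt(95)*pi/95

Final answer: 2*sqrt(95)*pi/95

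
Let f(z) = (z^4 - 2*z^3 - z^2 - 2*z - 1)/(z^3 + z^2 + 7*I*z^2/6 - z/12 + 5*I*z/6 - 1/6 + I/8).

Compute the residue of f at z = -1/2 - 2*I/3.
Write f(z) = P(z)/Q(z) with P(z) = z^4 - 2*z^3 - z^2 - 2*z - 1 and Q(z) = z^3 + z^2 + 7*I*z^2/6 - z/12 + 5*I*z/6 - 1/6 + I/8.
The denominator factors as Q(z) = (z + 1/2 + 2*I/3)*(z + I/2)*(z + 1/2), so z = -1/2 - 2*I/3 is a simple zero of Q and P is analytic there; z = -1/2 - 2*I/3 is therefore a simple pole and
  Res(f, z₀) = P(z₀)/Q'(z₀).

Q'(z) = 3*z^2 + 2*z + 7*I*z/3 - 1/12 + 5*I/6, so Q'(-1/2 - 2*I/3) = -1/9 + I/3.
P(-1/2 - 2*I/3) = -1679/1296 + 22*I/27.

Res(f, -1/2 - 2*I/3) = (-1679/1296 + 22*I/27)/(-1/9 + I/3) = 4847/1440 + 1327*I/480

Final answer: 4847/1440 + 1327*I/480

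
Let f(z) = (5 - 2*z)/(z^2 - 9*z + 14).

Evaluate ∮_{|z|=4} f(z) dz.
By the residue theorem, ∮_C f(z) dz = 2πi · (sum of the residues of f at the poles inside |z| = 4).

The denominator factors as (z - 7)*(z - 2), so the singularities of f are simple poles at z = 7, z = 2.
  |7|² = 49 > 16 = 4², so this pole is outside the contour.
  |2|² = 4 < 16 = 4², so this pole is inside the contour.

With P(z) = 5 - 2*z and Q(z) = z^2 - 9*z + 14, each pole is simple, so Res(f, z₀) = P(z₀)/Q'(z₀) with Q'(z) = 2*z - 9.
  Res(f, 2) = P(2)/Q'(2) = (1)/(-5) = -1/5

∮_C f(z) dz = 2πi · (-1/5) = -2*I*pi/5

Final answer: -2*I*pi/5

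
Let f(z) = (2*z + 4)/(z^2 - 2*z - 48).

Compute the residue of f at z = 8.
Write f(z) = P(z)/Q(z) with P(z) = 2*z + 4 and Q(z) = z^2 - 2*z - 48.
The denominator factors as Q(z) = (z - 8)*(z + 6), so z = 8 is a simple zero of Q and P is analytic there; z = 8 is therefore a simple pole and
  Res(f, z₀) = P(z₀)/Q'(z₀).

Q'(z) = 2*z - 2, so Q'(8) = 14.
P(8) = 20.

Res(f, 8) = (20)/(14) = 10/7

Final answer: 10/7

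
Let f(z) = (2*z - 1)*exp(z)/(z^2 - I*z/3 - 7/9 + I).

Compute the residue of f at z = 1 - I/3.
Write f(z) = P(z)/Q(z) with P(z) = (2*z - 1)*exp(z) and Q(z) = z^2 - I*z/3 - 7/9 + I.
The denominator factors as Q(z) = (z - 1 + I/3)*(z + 1 - 2*I/3), so z = 1 - I/3 is a simple zero of Q and P is analytic there; z = 1 - I/3 is therefore a simple pole and
  Res(f, z₀) = P(z₀)/Q'(z₀).

Q'(z) = 2*z - I/3, so Q'(1 - I/3) = 2 - I.
P(1 - I/3) = (1 - 2*I/3)*exp(1 - I/3).

Res(f, 1 - I/3) = ((1 - 2*I/3)*exp(1 - I/3))/(2 - I) = (8/15 - I/15)*exp(1 - I/3)

Final answer: (8/15 - I/15)*exp(1 - I/3)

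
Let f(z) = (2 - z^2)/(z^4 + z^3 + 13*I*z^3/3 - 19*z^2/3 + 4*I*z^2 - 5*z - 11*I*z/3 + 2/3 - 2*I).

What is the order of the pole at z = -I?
Factor the denominator:
  z^4 + z^3 + 13*I*z^3/3 - 19*z^2/3 + 4*I*z^2 - 5*z - 11*I*z/3 + 2/3 - 2*I = (z + I)^2*(z + 2*I)*(z + 1 + I/3)

The numerator P(z) = 2 - z^2 has P(-I) = 3 ≠ 0, so no factor of (z + I) cancels.
Near z = -I we can therefore write f(z) = g(z)/(z + I)^2 with g analytic at -I and g(-I) ≠ 0 (g is the numerator divided by the remaining denominator factors).

Hence z = -I is a pole of order 2.

Final answer: 2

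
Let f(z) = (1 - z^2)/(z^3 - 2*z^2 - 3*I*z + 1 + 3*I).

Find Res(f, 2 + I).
Write f(z) = P(z)/Q(z) with P(z) = 1 - z^2 and Q(z) = z^3 - 2*z^2 - 3*I*z + 1 + 3*I.
The denominator factors as Q(z) = (z - 1)*(z + 1 + I)*(z - 2 - I), so z = 2 + I is a simple zero of Q and P is analytic there; z = 2 + I is therefore a simple pole and
  Res(f, z₀) = P(z₀)/Q'(z₀).

Q'(z) = 3*z^2 - 4*z - 3*I, so Q'(2 + I) = 1 + 5*I.
P(2 + I) = -2 - 4*I.

Res(f, 2 + I) = (-2 - 4*I)/(1 + 5*I) = -11/13 + 3*I/13

Final answer: -11/13 + 3*I/13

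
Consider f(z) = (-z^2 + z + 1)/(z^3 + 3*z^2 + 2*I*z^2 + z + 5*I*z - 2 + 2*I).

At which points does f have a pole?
The singularities of f are the zeros of the denominator. Factoring,
  z^3 + 3*z^2 + 2*I*z^2 + z + 5*I*z - 2 + 2*I = (z + 2)*(z + I)*(z + 1 + I)
so the candidates are z = -2, z = -I, z = -1 - I.

Check the numerator P(z) = -z^2 + z + 1 at each one:
  P(-2) = -5 ≠ 0, so z = -2 is a (simple) pole.
  P(-I) = 2 - I ≠ 0, so z = -I is a (simple) pole.
  P(-1 - I) = -3*I ≠ 0, so z = -1 - I is a (simple) pole.

Poles of f: {-2, -1 - I, -I}

Final answer: {-2, -1 - I, -I}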